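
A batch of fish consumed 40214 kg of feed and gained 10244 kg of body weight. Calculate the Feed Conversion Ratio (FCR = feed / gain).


FCR = feed consumed / weight gained
FCR = 40214 kg / 10244 kg = 3.92561

3.92561


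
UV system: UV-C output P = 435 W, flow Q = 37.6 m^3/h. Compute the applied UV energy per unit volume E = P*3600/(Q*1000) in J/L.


Energy delivered per hour = 435 W * 3600 s = 1566000 J/h
Volume treated per hour = 37.6 m^3/h * 1000 = 37600 L/h
dose = 1566000 / 37600 = 41.6489 J/L

41.6489 J/L


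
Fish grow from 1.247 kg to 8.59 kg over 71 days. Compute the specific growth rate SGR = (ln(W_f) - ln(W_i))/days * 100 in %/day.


ln(W_f) = ln(8.59) = 2.1505987
ln(W_i) = ln(1.247) = 0.22074067
ln(W_f) - ln(W_i) = 2.1505987 - 0.22074067 = 1.929858
SGR = 1.929858 / 71 * 100 = 2.71811 %/day

2.71811 %/day


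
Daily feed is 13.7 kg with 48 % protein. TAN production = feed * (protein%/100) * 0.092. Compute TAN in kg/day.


Protein in feed = 13.7 * 48/100 = 6.576 kg/day
TAN = protein * 0.092 = 6.576 * 0.092 = 0.604992 kg/day

0.604992 kg/day


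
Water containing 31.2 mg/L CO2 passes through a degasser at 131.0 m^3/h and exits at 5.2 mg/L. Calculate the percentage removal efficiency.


CO2_out / CO2_in = 5.2 / 31.2 = 0.16666667
Fraction remaining = 0.16666667
efficiency = (1 - 0.16666667) * 100 = 83.3333 %

83.3333 %


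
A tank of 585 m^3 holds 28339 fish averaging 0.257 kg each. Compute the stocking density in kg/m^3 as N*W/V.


Total biomass = 28339 fish * 0.257 kg = 7283.123 kg
Density = total biomass / volume = 7283.123 / 585 = 12.4498 kg/m^3

12.4498 kg/m^3


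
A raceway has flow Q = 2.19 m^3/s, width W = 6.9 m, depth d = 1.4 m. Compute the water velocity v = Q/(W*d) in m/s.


Cross-sectional area = W * d = 6.9 * 1.4 = 9.66 m^2
Velocity = Q / A = 2.19 / 9.66 = 0.226708 m/s

0.226708 m/s


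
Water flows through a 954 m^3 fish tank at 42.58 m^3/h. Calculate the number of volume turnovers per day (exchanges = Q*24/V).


Daily flow volume = 42.58 m^3/h * 24 h = 1021.92 m^3/day
Exchanges = daily flow / tank volume = 1021.92 / 954 = 1.07119 exchanges/day

1.07119 exchanges/day


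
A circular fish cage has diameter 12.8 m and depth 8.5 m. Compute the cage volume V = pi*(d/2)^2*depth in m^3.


r = d/2 = 12.8/2 = 6.4 m
Base area = pi*r^2 = pi*6.4^2 = 128.67964 m^2
Volume = 128.67964 * 8.5 = 1093.78 m^3

1093.78 m^3


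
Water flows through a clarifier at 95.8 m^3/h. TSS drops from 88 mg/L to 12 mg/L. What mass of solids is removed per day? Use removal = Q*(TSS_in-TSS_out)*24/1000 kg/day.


Concentration drop: TSS_in - TSS_out = 88 - 12 = 76 mg/L
Hourly solids removed = Q * dTSS = 95.8 m^3/h * 76 mg/L = 7280.8 g/h  (m^3/h * mg/L = g/h)
Daily solids removed = 7280.8 * 24 = 174739.2 g/day
Convert g to kg: 174739.2 / 1000 = 174.7392 kg/day

174.7392 kg/day


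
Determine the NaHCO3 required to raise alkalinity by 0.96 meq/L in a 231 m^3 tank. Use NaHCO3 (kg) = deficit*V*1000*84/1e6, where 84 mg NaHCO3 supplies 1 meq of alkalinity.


Tank volume in L = 231 m^3 * 1000 = 231000 L
Total meq required = 0.96 meq/L * 231000 L = 221760 meq
NaHCO3 mass = 221760 meq * 84 mg/meq / 1e6 = 18.6278 kg

18.6278 kg


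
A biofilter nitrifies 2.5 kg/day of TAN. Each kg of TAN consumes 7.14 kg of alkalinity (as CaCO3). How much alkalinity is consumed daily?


Alkalinity factor: 7.14 kg CaCO3 consumed per kg TAN nitrified
alk = 2.5 kg TAN * 7.14 = 17.85 kg CaCO3/day

17.85 kg CaCO3/day


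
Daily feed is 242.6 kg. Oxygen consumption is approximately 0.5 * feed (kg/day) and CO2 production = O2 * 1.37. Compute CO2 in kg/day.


O2 = 242.6 * 0.5 = 121.3
CO2 = 121.3 * 1.37 = 166.181

166.181 kg/day


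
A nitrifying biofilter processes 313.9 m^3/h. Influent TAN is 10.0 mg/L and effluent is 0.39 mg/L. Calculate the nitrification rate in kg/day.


Concentration drop: TAN_in - TAN_out = 10.0 - 0.39 = 9.61 mg/L
Hourly TAN removed = Q * dTAN = 313.9 m^3/h * 9.61 mg/L = 3016.579 g/h  (m^3/h * mg/L = g/h)
Daily TAN removed = 3016.579 * 24 = 72397.896 g/day
Convert to kg/day: 72397.896 / 1000 = 72.397896 kg/day

72.397896 kg/day


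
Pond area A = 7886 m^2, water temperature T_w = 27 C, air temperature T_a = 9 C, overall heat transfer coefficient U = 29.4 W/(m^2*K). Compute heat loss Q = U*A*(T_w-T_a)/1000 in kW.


Temperature difference dT = 27 - 9 = 18 K
Heat loss (W) = U * A * dT = 29.4 * 7886 * 18 = 4173271.2 W
Convert to kW: 4173271.2 / 1000 = 4173.2712 kW

4173.2712 kW


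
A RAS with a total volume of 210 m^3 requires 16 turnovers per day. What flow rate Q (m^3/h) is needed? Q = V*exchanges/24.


Daily recirculation volume = 210 m^3 * 16 = 3360 m^3/day
Flow rate Q = daily volume / 24 h = 3360 / 24 = 140 m^3/h

140 m^3/h


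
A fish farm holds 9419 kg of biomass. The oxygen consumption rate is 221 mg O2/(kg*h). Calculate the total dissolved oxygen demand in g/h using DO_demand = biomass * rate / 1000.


Total O2 consumption (mg/h) = 9419 kg * 221 mg/(kg*h) = 2081599 mg/h
Convert to g/h: 2081599 / 1000 = 2081.599 g/h

2081.599 g/h


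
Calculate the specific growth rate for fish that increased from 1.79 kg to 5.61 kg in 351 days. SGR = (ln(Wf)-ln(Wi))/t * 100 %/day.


ln(W_f) = ln(5.61) = 1.7245507
ln(W_i) = ln(1.79) = 0.58221562
ln(W_f) - ln(W_i) = 1.7245507 - 0.58221562 = 1.1423351
SGR = 1.1423351 / 351 * 100 = 0.325452 %/day

0.325452 %/day


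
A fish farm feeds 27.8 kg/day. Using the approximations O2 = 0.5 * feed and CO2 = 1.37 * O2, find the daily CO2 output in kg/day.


O2 = 27.8 * 0.5 = 13.9
CO2 = 13.9 * 1.37 = 19.043

19.043 kg/day


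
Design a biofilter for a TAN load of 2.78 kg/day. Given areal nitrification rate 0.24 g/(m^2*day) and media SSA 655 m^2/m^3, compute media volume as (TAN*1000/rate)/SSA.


A = 2.78*1000 / 0.24 = 11583.333 m^2
V = 11583.333 / 655 = 17.6845

17.6845 m^3


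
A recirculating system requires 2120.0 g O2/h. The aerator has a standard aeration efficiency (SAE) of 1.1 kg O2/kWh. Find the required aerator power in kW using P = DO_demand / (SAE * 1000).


SAE in g O2/kWh = 1.1 * 1000 = 1100 g/kWh
P = DO_demand / SAE_g = 2120.0 / 1100 = 1.92727 kW

1.92727 kW


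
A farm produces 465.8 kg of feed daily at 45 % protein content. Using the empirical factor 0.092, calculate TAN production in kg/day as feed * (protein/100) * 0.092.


Protein in feed = 465.8 * 45/100 = 209.61 kg/day
TAN = protein * 0.092 = 209.61 * 0.092 = 19.28412 kg/day

19.28412 kg/day


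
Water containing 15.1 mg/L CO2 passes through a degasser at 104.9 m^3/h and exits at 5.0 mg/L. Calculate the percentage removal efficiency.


CO2_out / CO2_in = 5.0 / 15.1 = 0.33112583
Fraction remaining = 0.33112583
efficiency = (1 - 0.33112583) * 100 = 66.8874 %

66.8874 %


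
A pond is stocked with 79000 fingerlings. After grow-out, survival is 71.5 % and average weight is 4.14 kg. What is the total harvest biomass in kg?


Survivors = 79000 * 71.5/100 = 56485 fish
Harvest biomass = survivors * W_f = 56485 * 4.14 = 233847.9 kg

233847.9 kg


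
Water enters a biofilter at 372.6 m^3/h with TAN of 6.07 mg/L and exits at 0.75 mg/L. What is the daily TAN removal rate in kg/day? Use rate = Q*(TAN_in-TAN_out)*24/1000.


Concentration drop: TAN_in - TAN_out = 6.07 - 0.75 = 5.32 mg/L
Hourly TAN removed = Q * dTAN = 372.6 m^3/h * 5.32 mg/L = 1982.232 g/h  (m^3/h * mg/L = g/h)
Daily TAN removed = 1982.232 * 24 = 47573.568 g/day
Convert to kg/day: 47573.568 / 1000 = 47.573568 kg/day

47.573568 kg/day


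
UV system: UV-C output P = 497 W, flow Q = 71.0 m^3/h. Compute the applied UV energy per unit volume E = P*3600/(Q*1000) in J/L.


Energy delivered per hour = 497 W * 3600 s = 1789200 J/h
Volume treated per hour = 71.0 m^3/h * 1000 = 71000 L/h
dose = 1789200 / 71000 = 25.2 J/L

25.2 J/L


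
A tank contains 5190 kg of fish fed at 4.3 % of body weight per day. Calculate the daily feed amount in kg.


Feeding rate fraction = 4.3% / 100 = 0.043
Daily feed = 5190 kg * 0.043 = 223.17 kg/day

223.17 kg/day


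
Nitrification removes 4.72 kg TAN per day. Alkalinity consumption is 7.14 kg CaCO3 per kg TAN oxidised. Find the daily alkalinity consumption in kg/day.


Alkalinity factor: 7.14 kg CaCO3 consumed per kg TAN nitrified
alk = 4.72 kg TAN * 7.14 = 33.7008 kg CaCO3/day

33.7008 kg CaCO3/day


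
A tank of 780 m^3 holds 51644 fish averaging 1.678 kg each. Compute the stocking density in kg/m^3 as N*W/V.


Total biomass = 51644 fish * 1.678 kg = 86658.632 kg
Density = total biomass / volume = 86658.632 / 780 = 111.101 kg/m^3

111.101 kg/m^3


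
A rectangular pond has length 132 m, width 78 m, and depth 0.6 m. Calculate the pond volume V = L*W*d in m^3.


Base area = L * W = 132 * 78 = 10296 m^2
Volume = area * depth = 10296 * 0.6 = 6177.6 m^3

6177.6 m^3


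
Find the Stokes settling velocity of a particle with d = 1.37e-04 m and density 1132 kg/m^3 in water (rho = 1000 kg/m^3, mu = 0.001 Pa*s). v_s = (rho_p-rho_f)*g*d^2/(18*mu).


Density difference: rho_p - rho_f = 1132 - 1000 = 132 kg/m^3
d^2 = (1.37e-04)^2 = 1.8769e-08 m^2
Numerator = (rho_p - rho_f) * g * d^2 = 132 * 9.81 * 1.8769e-08 = 2.4304353e-05
Denominator = 18 * mu = 18 * 0.001 = 0.018
v_s = 2.4304353e-05 / 0.018 = 0.00135024 m/s
Check: Re = rho_f * v_s * d / mu = 1000 * 0.00135024 * 1.37e-04 / 0.001 = 0.185 < 1, so Stokes' law applies.

0.00135024 m/s


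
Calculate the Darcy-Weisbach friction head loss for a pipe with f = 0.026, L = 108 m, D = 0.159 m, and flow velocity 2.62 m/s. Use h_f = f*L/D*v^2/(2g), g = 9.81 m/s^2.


v^2 = 2.62^2 = 6.8644 m^2/s^2
L/D = 108/0.159 = 679.24528
h_f = f*(L/D)*v^2/(2g) = 0.026 * 679.24528 * 6.8644 / 19.62 = 6.17879 m

6.17879 m


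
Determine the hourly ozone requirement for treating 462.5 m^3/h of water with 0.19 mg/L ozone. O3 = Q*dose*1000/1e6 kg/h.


O3 demand (mg/h) = Q * dose * 1000 = 462.5 * 0.19 * 1000 = 87875 mg/h
Convert mg to kg: 87875 / 1e6 = 0.087875 kg/h

0.087875 kg/h


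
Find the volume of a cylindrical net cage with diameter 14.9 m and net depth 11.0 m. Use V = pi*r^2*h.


r = d/2 = 14.9/2 = 7.45 m
Base area = pi*r^2 = pi*7.45^2 = 174.36625 m^2
Volume = 174.36625 * 11.0 = 1918.03 m^3

1918.03 m^3


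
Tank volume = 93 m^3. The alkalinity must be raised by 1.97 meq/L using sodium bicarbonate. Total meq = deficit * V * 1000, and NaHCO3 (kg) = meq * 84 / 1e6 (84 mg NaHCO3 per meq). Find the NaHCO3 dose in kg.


Tank volume in L = 93 m^3 * 1000 = 93000 L
Total meq required = 1.97 meq/L * 93000 L = 183210 meq
NaHCO3 mass = 183210 meq * 84 mg/meq / 1e6 = 15.3896 kg

15.3896 kg


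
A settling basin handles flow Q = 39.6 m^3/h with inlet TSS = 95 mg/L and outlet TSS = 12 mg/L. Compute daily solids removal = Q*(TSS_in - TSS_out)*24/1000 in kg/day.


Concentration drop: TSS_in - TSS_out = 95 - 12 = 83 mg/L
Hourly solids removed = Q * dTSS = 39.6 m^3/h * 83 mg/L = 3286.8 g/h  (m^3/h * mg/L = g/h)
Daily solids removed = 3286.8 * 24 = 78883.2 g/day
Convert g to kg: 78883.2 / 1000 = 78.8832 kg/day

78.8832 kg/day


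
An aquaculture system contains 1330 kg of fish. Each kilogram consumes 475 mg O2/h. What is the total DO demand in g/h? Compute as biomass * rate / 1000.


Total O2 consumption (mg/h) = 1330 kg * 475 mg/(kg*h) = 631750 mg/h
Convert to g/h: 631750 / 1000 = 631.75 g/h

631.75 g/h


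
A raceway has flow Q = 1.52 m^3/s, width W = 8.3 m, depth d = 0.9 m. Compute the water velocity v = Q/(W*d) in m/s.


Cross-sectional area = W * d = 8.3 * 0.9 = 7.47 m^2
Velocity = Q / A = 1.52 / 7.47 = 0.203481 m/s

0.203481 m/s


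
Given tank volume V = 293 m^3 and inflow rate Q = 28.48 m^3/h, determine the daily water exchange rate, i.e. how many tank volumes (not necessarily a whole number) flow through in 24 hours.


Daily flow volume = 28.48 m^3/h * 24 h = 683.52 m^3/day
Exchanges = daily flow / tank volume = 683.52 / 293 = 2.33283 exchanges/day

2.33283 exchanges/day


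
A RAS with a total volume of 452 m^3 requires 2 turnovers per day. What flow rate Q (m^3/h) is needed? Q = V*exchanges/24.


Daily recirculation volume = 452 m^3 * 2 = 904 m^3/day
Flow rate Q = daily volume / 24 h = 904 / 24 = 37.6667 m^3/h

37.6667 m^3/h


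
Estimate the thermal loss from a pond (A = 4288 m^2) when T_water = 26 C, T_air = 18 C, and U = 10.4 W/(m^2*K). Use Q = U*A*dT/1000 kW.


Temperature difference dT = 26 - 18 = 8 K
Heat loss (W) = U * A * dT = 10.4 * 4288 * 8 = 356761.6 W
Convert to kW: 356761.6 / 1000 = 356.7616 kW

356.7616 kW


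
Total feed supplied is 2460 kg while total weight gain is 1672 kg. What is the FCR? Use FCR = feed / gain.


FCR = feed consumed / weight gained
FCR = 2460 kg / 1672 kg = 1.47129

1.47129


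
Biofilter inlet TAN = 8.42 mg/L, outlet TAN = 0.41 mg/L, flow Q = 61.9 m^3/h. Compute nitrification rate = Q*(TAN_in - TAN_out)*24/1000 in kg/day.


Concentration drop: TAN_in - TAN_out = 8.42 - 0.41 = 8.01 mg/L
Hourly TAN removed = Q * dTAN = 61.9 m^3/h * 8.01 mg/L = 495.819 g/h  (m^3/h * mg/L = g/h)
Daily TAN removed = 495.819 * 24 = 11899.656 g/day
Convert to kg/day: 11899.656 / 1000 = 11.899656 kg/day

11.899656 kg/day


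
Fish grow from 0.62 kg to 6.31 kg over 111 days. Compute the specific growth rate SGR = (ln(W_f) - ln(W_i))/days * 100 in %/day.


ln(W_f) = ln(6.31) = 1.8421357
ln(W_i) = ln(0.62) = -0.4780358
ln(W_f) - ln(W_i) = 1.8421357 - -0.4780358 = 2.3201715
SGR = 2.3201715 / 111 * 100 = 2.09024 %/day

2.09024 %/day


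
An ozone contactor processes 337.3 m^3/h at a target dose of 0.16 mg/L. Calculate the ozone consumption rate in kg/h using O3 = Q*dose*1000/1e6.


O3 demand (mg/h) = Q * dose * 1000 = 337.3 * 0.16 * 1000 = 53968 mg/h
Convert mg to kg: 53968 / 1e6 = 0.053968 kg/h

0.053968 kg/h


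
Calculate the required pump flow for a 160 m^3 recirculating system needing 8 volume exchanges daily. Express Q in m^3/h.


Daily recirculation volume = 160 m^3 * 8 = 1280 m^3/day
Flow rate Q = daily volume / 24 h = 1280 / 24 = 53.3333 m^3/h

53.3333 m^3/h


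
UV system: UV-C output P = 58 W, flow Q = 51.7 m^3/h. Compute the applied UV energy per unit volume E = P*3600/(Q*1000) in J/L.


Energy delivered per hour = 58 W * 3600 s = 208800 J/h
Volume treated per hour = 51.7 m^3/h * 1000 = 51700 L/h
dose = 208800 / 51700 = 4.03868 J/L

4.03868 J/L


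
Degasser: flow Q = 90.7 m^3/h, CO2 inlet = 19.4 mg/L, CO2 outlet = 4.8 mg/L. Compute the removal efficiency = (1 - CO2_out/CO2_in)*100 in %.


CO2_out / CO2_in = 4.8 / 19.4 = 0.24742268
Fraction remaining = 0.24742268
efficiency = (1 - 0.24742268) * 100 = 75.2577 %

75.2577 %


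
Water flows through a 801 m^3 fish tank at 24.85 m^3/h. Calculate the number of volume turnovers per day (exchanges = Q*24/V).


Daily flow volume = 24.85 m^3/h * 24 h = 596.4 m^3/day
Exchanges = daily flow / tank volume = 596.4 / 801 = 0.744569 exchanges/day

0.744569 exchanges/day


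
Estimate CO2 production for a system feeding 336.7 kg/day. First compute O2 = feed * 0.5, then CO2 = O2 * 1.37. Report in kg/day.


O2 = 336.7 * 0.5 = 168.35
CO2 = 168.35 * 1.37 = 230.6395

230.6395 kg/day


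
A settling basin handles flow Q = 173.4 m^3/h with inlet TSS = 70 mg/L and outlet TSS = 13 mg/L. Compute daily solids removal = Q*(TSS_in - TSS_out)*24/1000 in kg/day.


Concentration drop: TSS_in - TSS_out = 70 - 13 = 57 mg/L
Hourly solids removed = Q * dTSS = 173.4 m^3/h * 57 mg/L = 9883.8 g/h  (m^3/h * mg/L = g/h)
Daily solids removed = 9883.8 * 24 = 237211.2 g/day
Convert g to kg: 237211.2 / 1000 = 237.2112 kg/day

237.2112 kg/day


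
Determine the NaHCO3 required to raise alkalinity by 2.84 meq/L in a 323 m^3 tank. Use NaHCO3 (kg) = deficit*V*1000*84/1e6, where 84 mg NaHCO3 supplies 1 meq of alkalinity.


Tank volume in L = 323 m^3 * 1000 = 323000 L
Total meq required = 2.84 meq/L * 323000 L = 917320 meq
NaHCO3 mass = 917320 meq * 84 mg/meq / 1e6 = 77.0549 kg

77.0549 kg


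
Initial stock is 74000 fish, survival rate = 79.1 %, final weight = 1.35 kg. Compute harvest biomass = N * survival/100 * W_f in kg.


Survivors = 74000 * 79.1/100 = 58534 fish
Harvest biomass = survivors * W_f = 58534 * 1.35 = 79020.9 kg

79020.9 kg


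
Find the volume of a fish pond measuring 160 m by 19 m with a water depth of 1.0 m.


Base area = L * W = 160 * 19 = 3040 m^2
Volume = area * depth = 3040 * 1.0 = 3040 m^3

3040 m^3


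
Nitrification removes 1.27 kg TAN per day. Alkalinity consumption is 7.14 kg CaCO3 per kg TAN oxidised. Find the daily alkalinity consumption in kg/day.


Alkalinity factor: 7.14 kg CaCO3 consumed per kg TAN nitrified
alk = 1.27 kg TAN * 7.14 = 9.0678 kg CaCO3/day

9.0678 kg CaCO3/day


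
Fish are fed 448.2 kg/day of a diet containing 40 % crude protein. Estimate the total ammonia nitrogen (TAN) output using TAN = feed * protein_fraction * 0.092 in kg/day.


Protein in feed = 448.2 * 40/100 = 179.28 kg/day
TAN = protein * 0.092 = 179.28 * 0.092 = 16.49376 kg/day

16.49376 kg/day


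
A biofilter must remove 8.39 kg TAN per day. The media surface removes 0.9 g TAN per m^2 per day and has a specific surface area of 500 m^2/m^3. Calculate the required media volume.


A = 8.39*1000 / 0.9 = 9322.2222 m^2
V = 9322.2222 / 500 = 18.6444

18.6444 m^3


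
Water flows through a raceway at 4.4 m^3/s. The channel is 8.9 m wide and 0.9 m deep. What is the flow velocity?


Cross-sectional area = W * d = 8.9 * 0.9 = 8.01 m^2
Velocity = Q / A = 4.4 / 8.01 = 0.549313 m/s

0.549313 m/s


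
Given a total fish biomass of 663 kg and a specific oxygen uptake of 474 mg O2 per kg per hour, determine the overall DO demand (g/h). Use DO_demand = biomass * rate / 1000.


Total O2 consumption (mg/h) = 663 kg * 474 mg/(kg*h) = 314262 mg/h
Convert to g/h: 314262 / 1000 = 314.262 g/h

314.262 g/h


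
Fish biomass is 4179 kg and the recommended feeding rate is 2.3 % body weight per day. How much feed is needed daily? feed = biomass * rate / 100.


Feeding rate fraction = 2.3% / 100 = 0.023
Daily feed = 4179 kg * 0.023 = 96.117 kg/day

96.117 kg/day


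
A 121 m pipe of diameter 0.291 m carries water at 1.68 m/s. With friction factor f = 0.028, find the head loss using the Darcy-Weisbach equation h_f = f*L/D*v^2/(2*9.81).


v^2 = 1.68^2 = 2.8224 m^2/s^2
L/D = 121/0.291 = 415.80756
h_f = f*(L/D)*v^2/(2g) = 0.028 * 415.80756 * 2.8224 / 19.62 = 1.67483 m

1.67483 m


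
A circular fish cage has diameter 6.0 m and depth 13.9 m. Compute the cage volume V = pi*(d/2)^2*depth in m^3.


r = d/2 = 6.0/2 = 3 m
Base area = pi*r^2 = pi*3^2 = 28.274334 m^2
Volume = 28.274334 * 13.9 = 393.013 m^3

393.013 m^3


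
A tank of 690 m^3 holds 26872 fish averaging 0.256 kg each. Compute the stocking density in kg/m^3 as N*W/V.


Total biomass = 26872 fish * 0.256 kg = 6879.232 kg
Density = total biomass / volume = 6879.232 / 690 = 9.9699 kg/m^3

9.9699 kg/m^3


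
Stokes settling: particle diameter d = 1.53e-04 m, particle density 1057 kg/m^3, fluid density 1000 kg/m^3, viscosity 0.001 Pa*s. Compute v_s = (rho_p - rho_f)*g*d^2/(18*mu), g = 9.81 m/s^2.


Density difference: rho_p - rho_f = 1057 - 1000 = 57 kg/m^3
d^2 = (1.53e-04)^2 = 2.3409e-08 m^2
Numerator = (rho_p - rho_f) * g * d^2 = 57 * 9.81 * 2.3409e-08 = 1.3089611e-05
Denominator = 18 * mu = 18 * 0.001 = 0.018
v_s = 1.3089611e-05 / 0.018 = 7.27201e-04 m/s
Check: Re = rho_f * v_s * d / mu = 1000 * 7.27201e-04 * 1.53e-04 / 0.001 = 0.111 < 1, so Stokes' law applies.

7.27201e-04 m/s


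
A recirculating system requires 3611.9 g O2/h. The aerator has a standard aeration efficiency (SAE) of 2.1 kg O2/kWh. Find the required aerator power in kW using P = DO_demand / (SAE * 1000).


SAE in g O2/kWh = 2.1 * 1000 = 2100 g/kWh
P = DO_demand / SAE_g = 3611.9 / 2100 = 1.71995 kW

1.71995 kW


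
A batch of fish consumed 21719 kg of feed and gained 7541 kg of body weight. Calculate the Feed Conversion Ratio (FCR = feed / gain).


FCR = feed consumed / weight gained
FCR = 21719 kg / 7541 kg = 2.88012

2.88012


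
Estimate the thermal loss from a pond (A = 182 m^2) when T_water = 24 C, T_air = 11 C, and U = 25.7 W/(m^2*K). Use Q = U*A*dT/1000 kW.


Temperature difference dT = 24 - 11 = 13 K
Heat loss (W) = U * A * dT = 25.7 * 182 * 13 = 60806.2 W
Convert to kW: 60806.2 / 1000 = 60.8062 kW

60.8062 kW


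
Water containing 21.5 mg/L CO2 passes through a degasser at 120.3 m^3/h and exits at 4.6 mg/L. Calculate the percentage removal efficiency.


CO2_out / CO2_in = 4.6 / 21.5 = 0.21395349
Fraction remaining = 0.21395349
efficiency = (1 - 0.21395349) * 100 = 78.6047 %

78.6047 %


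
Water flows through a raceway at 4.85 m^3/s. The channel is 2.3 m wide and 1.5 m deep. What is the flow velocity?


Cross-sectional area = W * d = 2.3 * 1.5 = 3.45 m^2
Velocity = Q / A = 4.85 / 3.45 = 1.4058 m/s

1.4058 m/s


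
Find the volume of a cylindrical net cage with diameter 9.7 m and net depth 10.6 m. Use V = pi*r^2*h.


r = d/2 = 9.7/2 = 4.85 m
Base area = pi*r^2 = pi*4.85^2 = 73.898113 m^2
Volume = 73.898113 * 10.6 = 783.32 m^3

783.32 m^3


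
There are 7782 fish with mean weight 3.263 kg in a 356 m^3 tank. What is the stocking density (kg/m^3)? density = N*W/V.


Total biomass = 7782 fish * 3.263 kg = 25392.666 kg
Density = total biomass / volume = 25392.666 / 356 = 71.3277 kg/m^3

71.3277 kg/m^3


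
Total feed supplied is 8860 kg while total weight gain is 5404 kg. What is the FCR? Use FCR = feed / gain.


FCR = feed consumed / weight gained
FCR = 8860 kg / 5404 kg = 1.63953

1.63953


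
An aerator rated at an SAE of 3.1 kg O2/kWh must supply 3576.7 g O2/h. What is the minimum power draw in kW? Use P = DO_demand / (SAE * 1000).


SAE in g O2/kWh = 3.1 * 1000 = 3100 g/kWh
P = DO_demand / SAE_g = 3576.7 / 3100 = 1.15377 kW

1.15377 kW


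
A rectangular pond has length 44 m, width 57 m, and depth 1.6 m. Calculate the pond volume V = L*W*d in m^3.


Base area = L * W = 44 * 57 = 2508 m^2
Volume = area * depth = 2508 * 1.6 = 4012.8 m^3

4012.8 m^3


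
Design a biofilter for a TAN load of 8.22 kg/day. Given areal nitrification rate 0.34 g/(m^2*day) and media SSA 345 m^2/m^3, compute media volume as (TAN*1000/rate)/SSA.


A = 8.22*1000 / 0.34 = 24176.471 m^2
V = 24176.471 / 345 = 70.0767

70.0767 m^3


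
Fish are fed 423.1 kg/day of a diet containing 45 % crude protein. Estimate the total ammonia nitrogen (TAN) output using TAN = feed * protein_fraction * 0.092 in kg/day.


Protein in feed = 423.1 * 45/100 = 190.395 kg/day
TAN = protein * 0.092 = 190.395 * 0.092 = 17.51634 kg/day

17.51634 kg/day


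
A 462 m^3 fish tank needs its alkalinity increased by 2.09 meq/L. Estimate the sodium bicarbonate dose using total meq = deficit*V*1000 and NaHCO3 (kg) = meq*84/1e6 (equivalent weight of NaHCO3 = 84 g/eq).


Tank volume in L = 462 m^3 * 1000 = 462000 L
Total meq required = 2.09 meq/L * 462000 L = 965580 meq
NaHCO3 mass = 965580 meq * 84 mg/meq / 1e6 = 81.1087 kg

81.1087 kg


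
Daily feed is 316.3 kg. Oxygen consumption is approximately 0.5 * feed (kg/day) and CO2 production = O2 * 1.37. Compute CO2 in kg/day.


O2 = 316.3 * 0.5 = 158.15
CO2 = 158.15 * 1.37 = 216.6655

216.6655 kg/day


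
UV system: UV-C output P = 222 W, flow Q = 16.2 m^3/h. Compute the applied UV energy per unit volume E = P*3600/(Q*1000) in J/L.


Energy delivered per hour = 222 W * 3600 s = 799200 J/h
Volume treated per hour = 16.2 m^3/h * 1000 = 16200 L/h
dose = 799200 / 16200 = 49.3333 J/L

49.3333 J/L


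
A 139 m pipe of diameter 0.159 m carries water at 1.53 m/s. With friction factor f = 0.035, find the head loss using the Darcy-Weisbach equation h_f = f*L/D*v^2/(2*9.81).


v^2 = 1.53^2 = 2.3409 m^2/s^2
L/D = 139/0.159 = 874.21384
h_f = f*(L/D)*v^2/(2g) = 0.035 * 874.21384 * 2.3409 / 19.62 = 3.65064 m

3.65064 m


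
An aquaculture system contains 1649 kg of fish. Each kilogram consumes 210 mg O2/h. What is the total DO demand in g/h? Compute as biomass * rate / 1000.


Total O2 consumption (mg/h) = 1649 kg * 210 mg/(kg*h) = 346290 mg/h
Convert to g/h: 346290 / 1000 = 346.29 g/h

346.29 g/h


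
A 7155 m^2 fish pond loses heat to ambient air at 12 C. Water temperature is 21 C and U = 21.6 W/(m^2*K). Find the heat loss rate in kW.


Temperature difference dT = 21 - 12 = 9 K
Heat loss (W) = U * A * dT = 21.6 * 7155 * 9 = 1390932 W
Convert to kW: 1390932 / 1000 = 1390.932 kW

1390.932 kW


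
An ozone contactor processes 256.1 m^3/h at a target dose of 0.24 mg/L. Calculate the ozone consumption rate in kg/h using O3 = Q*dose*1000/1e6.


O3 demand (mg/h) = Q * dose * 1000 = 256.1 * 0.24 * 1000 = 61464 mg/h
Convert mg to kg: 61464 / 1e6 = 0.061464 kg/h

0.061464 kg/h


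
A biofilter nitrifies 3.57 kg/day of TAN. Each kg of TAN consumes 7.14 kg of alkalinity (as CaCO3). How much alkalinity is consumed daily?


Alkalinity factor: 7.14 kg CaCO3 consumed per kg TAN nitrified
alk = 3.57 kg TAN * 7.14 = 25.4898 kg CaCO3/day

25.4898 kg CaCO3/day


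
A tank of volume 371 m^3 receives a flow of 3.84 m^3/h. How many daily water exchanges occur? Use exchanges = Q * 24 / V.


Daily flow volume = 3.84 m^3/h * 24 h = 92.16 m^3/day
Exchanges = daily flow / tank volume = 92.16 / 371 = 0.24841 exchanges/day

0.24841 exchanges/day


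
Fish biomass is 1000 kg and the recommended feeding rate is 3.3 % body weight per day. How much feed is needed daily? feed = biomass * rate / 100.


Feeding rate fraction = 3.3% / 100 = 0.033
Daily feed = 1000 kg * 0.033 = 33 kg/day

33 kg/day


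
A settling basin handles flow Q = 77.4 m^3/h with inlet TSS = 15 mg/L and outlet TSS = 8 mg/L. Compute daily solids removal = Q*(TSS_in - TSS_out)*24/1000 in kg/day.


Concentration drop: TSS_in - TSS_out = 15 - 8 = 7 mg/L
Hourly solids removed = Q * dTSS = 77.4 m^3/h * 7 mg/L = 541.8 g/h  (m^3/h * mg/L = g/h)
Daily solids removed = 541.8 * 24 = 13003.2 g/day
Convert g to kg: 13003.2 / 1000 = 13.0032 kg/day

13.0032 kg/day


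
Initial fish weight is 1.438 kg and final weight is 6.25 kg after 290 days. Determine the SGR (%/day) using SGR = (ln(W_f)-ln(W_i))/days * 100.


ln(W_f) = ln(6.25) = 1.8325815
ln(W_i) = ln(1.438) = 0.36325326
ln(W_f) - ln(W_i) = 1.8325815 - 0.36325326 = 1.4693282
SGR = 1.4693282 / 290 * 100 = 0.506665 %/day

0.506665 %/day


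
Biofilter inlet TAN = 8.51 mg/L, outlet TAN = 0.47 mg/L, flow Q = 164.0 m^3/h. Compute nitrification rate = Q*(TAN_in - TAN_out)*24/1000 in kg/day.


Concentration drop: TAN_in - TAN_out = 8.51 - 0.47 = 8.04 mg/L
Hourly TAN removed = Q * dTAN = 164.0 m^3/h * 8.04 mg/L = 1318.56 g/h  (m^3/h * mg/L = g/h)
Daily TAN removed = 1318.56 * 24 = 31645.44 g/day
Convert to kg/day: 31645.44 / 1000 = 31.64544 kg/day

31.64544 kg/day


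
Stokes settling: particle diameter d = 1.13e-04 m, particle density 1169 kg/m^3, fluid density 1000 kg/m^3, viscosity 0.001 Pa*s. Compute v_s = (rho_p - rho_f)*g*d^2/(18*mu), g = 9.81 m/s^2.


Density difference: rho_p - rho_f = 1169 - 1000 = 169 kg/m^3
d^2 = (1.13e-04)^2 = 1.2769e-08 m^2
Numerator = (rho_p - rho_f) * g * d^2 = 169 * 9.81 * 1.2769e-08 = 2.1169597e-05
Denominator = 18 * mu = 18 * 0.001 = 0.018
v_s = 2.1169597e-05 / 0.018 = 0.00117609 m/s
Check: Re = rho_f * v_s * d / mu = 1000 * 0.00117609 * 1.13e-04 / 0.001 = 0.133 < 1, so Stokes' law applies.

0.00117609 m/s


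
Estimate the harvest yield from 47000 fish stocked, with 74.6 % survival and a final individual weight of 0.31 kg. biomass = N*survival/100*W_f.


Survivors = 47000 * 74.6/100 = 35062 fish
Harvest biomass = survivors * W_f = 35062 * 0.31 = 10869.22 kg

10869.22 kg


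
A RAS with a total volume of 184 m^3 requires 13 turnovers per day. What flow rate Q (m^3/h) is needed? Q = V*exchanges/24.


Daily recirculation volume = 184 m^3 * 13 = 2392 m^3/day
Flow rate Q = daily volume / 24 h = 2392 / 24 = 99.6667 m^3/h

99.6667 m^3/h


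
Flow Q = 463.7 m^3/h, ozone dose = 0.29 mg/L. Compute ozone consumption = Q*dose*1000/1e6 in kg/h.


O3 demand (mg/h) = Q * dose * 1000 = 463.7 * 0.29 * 1000 = 134473 mg/h
Convert mg to kg: 134473 / 1e6 = 0.134473 kg/h

0.134473 kg/h


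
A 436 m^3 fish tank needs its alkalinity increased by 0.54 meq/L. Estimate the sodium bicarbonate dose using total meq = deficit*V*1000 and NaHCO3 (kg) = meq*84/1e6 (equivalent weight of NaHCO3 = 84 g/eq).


Tank volume in L = 436 m^3 * 1000 = 436000 L
Total meq required = 0.54 meq/L * 436000 L = 235440 meq
NaHCO3 mass = 235440 meq * 84 mg/meq / 1e6 = 19.777 kg

19.777 kg


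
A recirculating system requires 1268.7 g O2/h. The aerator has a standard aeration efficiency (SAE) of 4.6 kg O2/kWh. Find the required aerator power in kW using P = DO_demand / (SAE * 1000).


SAE in g O2/kWh = 4.6 * 1000 = 4600 g/kWh
P = DO_demand / SAE_g = 1268.7 / 4600 = 0.275804 kW

0.275804 kW


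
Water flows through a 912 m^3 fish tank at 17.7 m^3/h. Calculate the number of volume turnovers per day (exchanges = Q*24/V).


Daily flow volume = 17.7 m^3/h * 24 h = 424.8 m^3/day
Exchanges = daily flow / tank volume = 424.8 / 912 = 0.465789 exchanges/day

0.465789 exchanges/day


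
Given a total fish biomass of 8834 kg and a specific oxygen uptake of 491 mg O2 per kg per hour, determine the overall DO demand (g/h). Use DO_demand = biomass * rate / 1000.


Total O2 consumption (mg/h) = 8834 kg * 491 mg/(kg*h) = 4337494 mg/h
Convert to g/h: 4337494 / 1000 = 4337.494 g/h

4337.494 g/h


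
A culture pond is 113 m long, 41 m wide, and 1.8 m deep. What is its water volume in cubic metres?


Base area = L * W = 113 * 41 = 4633 m^2
Volume = area * depth = 4633 * 1.8 = 8339.4 m^3

8339.4 m^3


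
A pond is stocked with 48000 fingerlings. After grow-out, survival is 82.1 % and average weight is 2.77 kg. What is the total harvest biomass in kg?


Survivors = 48000 * 82.1/100 = 39408 fish
Harvest biomass = survivors * W_f = 39408 * 2.77 = 109160.16 kg

109160.16 kg


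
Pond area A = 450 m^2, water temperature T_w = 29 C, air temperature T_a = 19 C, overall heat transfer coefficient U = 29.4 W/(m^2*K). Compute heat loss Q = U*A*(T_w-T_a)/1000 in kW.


Temperature difference dT = 29 - 19 = 10 K
Heat loss (W) = U * A * dT = 29.4 * 450 * 10 = 132300 W
Convert to kW: 132300 / 1000 = 132.3 kW

132.3 kW


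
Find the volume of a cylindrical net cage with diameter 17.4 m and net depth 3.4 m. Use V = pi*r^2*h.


r = d/2 = 17.4/2 = 8.7 m
Base area = pi*r^2 = pi*8.7^2 = 237.78715 m^2
Volume = 237.78715 * 3.4 = 808.476 m^3

808.476 m^3


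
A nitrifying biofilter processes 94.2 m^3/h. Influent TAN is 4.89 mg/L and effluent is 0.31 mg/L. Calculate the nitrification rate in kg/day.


Concentration drop: TAN_in - TAN_out = 4.89 - 0.31 = 4.58 mg/L
Hourly TAN removed = Q * dTAN = 94.2 m^3/h * 4.58 mg/L = 431.436 g/h  (m^3/h * mg/L = g/h)
Daily TAN removed = 431.436 * 24 = 10354.464 g/day
Convert to kg/day: 10354.464 / 1000 = 10.354464 kg/day

10.354464 kg/day


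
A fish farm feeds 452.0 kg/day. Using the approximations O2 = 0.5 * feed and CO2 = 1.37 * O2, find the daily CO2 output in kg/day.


O2 = 452.0 * 0.5 = 226
CO2 = 226 * 1.37 = 309.62

309.62 kg/day


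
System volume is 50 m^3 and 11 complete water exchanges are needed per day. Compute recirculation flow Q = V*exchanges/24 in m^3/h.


Daily recirculation volume = 50 m^3 * 11 = 550 m^3/day
Flow rate Q = daily volume / 24 h = 550 / 24 = 22.9167 m^3/h

22.9167 m^3/h


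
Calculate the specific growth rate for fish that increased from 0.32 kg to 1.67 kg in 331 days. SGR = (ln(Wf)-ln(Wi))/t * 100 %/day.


ln(W_f) = ln(1.67) = 0.51282363
ln(W_i) = ln(0.32) = -1.1394343
ln(W_f) - ln(W_i) = 0.51282363 - -1.1394343 = 1.6522579
SGR = 1.6522579 / 331 * 100 = 0.499172 %/day

0.499172 %/day


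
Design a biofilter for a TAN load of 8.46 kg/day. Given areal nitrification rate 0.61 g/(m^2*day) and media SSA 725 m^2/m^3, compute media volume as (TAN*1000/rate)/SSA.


A = 8.46*1000 / 0.61 = 13868.852 m^2
V = 13868.852 / 725 = 19.1295

19.1295 m^3


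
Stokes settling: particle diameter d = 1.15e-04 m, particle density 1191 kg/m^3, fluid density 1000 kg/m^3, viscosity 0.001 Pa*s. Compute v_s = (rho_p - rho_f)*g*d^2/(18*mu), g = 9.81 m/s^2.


Density difference: rho_p - rho_f = 1191 - 1000 = 191 kg/m^3
d^2 = (1.15e-04)^2 = 1.3225e-08 m^2
Numerator = (rho_p - rho_f) * g * d^2 = 191 * 9.81 * 1.3225e-08 = 2.4779815e-05
Denominator = 18 * mu = 18 * 0.001 = 0.018
v_s = 2.4779815e-05 / 0.018 = 0.00137666 m/s
Check: Re = rho_f * v_s * d / mu = 1000 * 0.00137666 * 1.15e-04 / 0.001 = 0.158 < 1, so Stokes' law applies.

0.00137666 m/s


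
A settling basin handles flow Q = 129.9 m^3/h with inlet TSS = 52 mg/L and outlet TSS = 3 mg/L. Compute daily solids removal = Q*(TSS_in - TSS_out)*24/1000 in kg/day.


Concentration drop: TSS_in - TSS_out = 52 - 3 = 49 mg/L
Hourly solids removed = Q * dTSS = 129.9 m^3/h * 49 mg/L = 6365.1 g/h  (m^3/h * mg/L = g/h)
Daily solids removed = 6365.1 * 24 = 152762.4 g/day
Convert g to kg: 152762.4 / 1000 = 152.7624 kg/day

152.7624 kg/day


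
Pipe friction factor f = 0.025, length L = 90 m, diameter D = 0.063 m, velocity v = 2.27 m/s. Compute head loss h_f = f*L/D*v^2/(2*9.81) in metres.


v^2 = 2.27^2 = 5.1529 m^2/s^2
L/D = 90/0.063 = 1428.5714
h_f = f*(L/D)*v^2/(2g) = 0.025 * 1428.5714 * 5.1529 / 19.62 = 9.37982 m

9.37982 m


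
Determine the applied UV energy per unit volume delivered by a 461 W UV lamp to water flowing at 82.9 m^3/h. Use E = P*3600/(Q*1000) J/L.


Energy delivered per hour = 461 W * 3600 s = 1659600 J/h
Volume treated per hour = 82.9 m^3/h * 1000 = 82900 L/h
dose = 1659600 / 82900 = 20.0193 J/L

20.0193 J/L


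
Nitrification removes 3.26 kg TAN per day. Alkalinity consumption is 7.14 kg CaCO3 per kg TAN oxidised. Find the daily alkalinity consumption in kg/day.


Alkalinity factor: 7.14 kg CaCO3 consumed per kg TAN nitrified
alk = 3.26 kg TAN * 7.14 = 23.2764 kg CaCO3/day

23.2764 kg CaCO3/day


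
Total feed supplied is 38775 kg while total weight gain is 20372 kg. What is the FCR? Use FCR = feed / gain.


FCR = feed consumed / weight gained
FCR = 38775 kg / 20372 kg = 1.90335

1.90335


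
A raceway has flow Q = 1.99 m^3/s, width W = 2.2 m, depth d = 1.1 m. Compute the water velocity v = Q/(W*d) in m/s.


Cross-sectional area = W * d = 2.2 * 1.1 = 2.42 m^2
Velocity = Q / A = 1.99 / 2.42 = 0.822314 m/s

0.822314 m/s


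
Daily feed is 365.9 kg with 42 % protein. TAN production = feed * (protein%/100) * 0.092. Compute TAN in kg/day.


Protein in feed = 365.9 * 42/100 = 153.678 kg/day
TAN = protein * 0.092 = 153.678 * 0.092 = 14.138376 kg/day

14.138376 kg/day


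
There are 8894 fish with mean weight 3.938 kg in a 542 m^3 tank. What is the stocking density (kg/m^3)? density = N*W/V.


Total biomass = 8894 fish * 3.938 kg = 35024.572 kg
Density = total biomass / volume = 35024.572 / 542 = 64.621 kg/m^3

64.621 kg/m^3


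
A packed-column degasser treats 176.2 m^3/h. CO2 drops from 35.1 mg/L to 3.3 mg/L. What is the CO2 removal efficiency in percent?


CO2_out / CO2_in = 3.3 / 35.1 = 0.094017094
Fraction remaining = 0.094017094
efficiency = (1 - 0.094017094) * 100 = 90.5983 %

90.5983 %


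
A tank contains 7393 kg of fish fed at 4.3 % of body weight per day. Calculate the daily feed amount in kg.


Feeding rate fraction = 4.3% / 100 = 0.043
Daily feed = 7393 kg * 0.043 = 317.899 kg/day

317.899 kg/day


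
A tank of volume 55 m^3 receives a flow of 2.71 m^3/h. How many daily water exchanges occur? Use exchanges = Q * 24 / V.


Daily flow volume = 2.71 m^3/h * 24 h = 65.04 m^3/day
Exchanges = daily flow / tank volume = 65.04 / 55 = 1.18255 exchanges/day

1.18255 exchanges/day


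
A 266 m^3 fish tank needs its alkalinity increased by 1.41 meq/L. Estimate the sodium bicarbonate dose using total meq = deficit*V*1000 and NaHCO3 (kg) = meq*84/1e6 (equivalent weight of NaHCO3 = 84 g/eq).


Tank volume in L = 266 m^3 * 1000 = 266000 L
Total meq required = 1.41 meq/L * 266000 L = 375060 meq
NaHCO3 mass = 375060 meq * 84 mg/meq / 1e6 = 31.505 kg

31.505 kg


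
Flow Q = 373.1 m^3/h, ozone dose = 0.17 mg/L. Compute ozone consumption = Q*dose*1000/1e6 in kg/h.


O3 demand (mg/h) = Q * dose * 1000 = 373.1 * 0.17 * 1000 = 63427 mg/h
Convert mg to kg: 63427 / 1e6 = 0.063427 kg/h

0.063427 kg/h


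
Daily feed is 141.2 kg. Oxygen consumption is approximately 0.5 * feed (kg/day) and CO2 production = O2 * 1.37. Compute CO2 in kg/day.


O2 = 141.2 * 0.5 = 70.6
CO2 = 70.6 * 1.37 = 96.722

96.722 kg/day


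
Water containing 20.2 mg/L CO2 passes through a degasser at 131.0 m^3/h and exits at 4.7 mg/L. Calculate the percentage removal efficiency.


CO2_out / CO2_in = 4.7 / 20.2 = 0.23267327
Fraction remaining = 0.23267327
efficiency = (1 - 0.23267327) * 100 = 76.7327 %

76.7327 %


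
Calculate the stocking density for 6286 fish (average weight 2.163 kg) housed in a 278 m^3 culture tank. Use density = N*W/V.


Total biomass = 6286 fish * 2.163 kg = 13596.618 kg
Density = total biomass / volume = 13596.618 / 278 = 48.9087 kg/m^3

48.9087 kg/m^3


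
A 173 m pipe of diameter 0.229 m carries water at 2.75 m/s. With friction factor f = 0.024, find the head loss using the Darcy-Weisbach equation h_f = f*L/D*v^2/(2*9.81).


v^2 = 2.75^2 = 7.5625 m^2/s^2
L/D = 173/0.229 = 755.45852
h_f = f*(L/D)*v^2/(2g) = 0.024 * 755.45852 * 7.5625 / 19.62 = 6.98857 m

6.98857 m


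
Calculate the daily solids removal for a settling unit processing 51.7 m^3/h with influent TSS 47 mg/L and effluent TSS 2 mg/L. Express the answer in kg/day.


Concentration drop: TSS_in - TSS_out = 47 - 2 = 45 mg/L
Hourly solids removed = Q * dTSS = 51.7 m^3/h * 45 mg/L = 2326.5 g/h  (m^3/h * mg/L = g/h)
Daily solids removed = 2326.5 * 24 = 55836 g/day
Convert g to kg: 55836 / 1000 = 55.836 kg/day

55.836 kg/day


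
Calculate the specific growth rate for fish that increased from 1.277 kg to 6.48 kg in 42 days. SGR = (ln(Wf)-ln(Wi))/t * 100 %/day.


ln(W_f) = ln(6.48) = 1.8687205
ln(W_i) = ln(1.277) = 0.24451358
ln(W_f) - ln(W_i) = 1.8687205 - 0.24451358 = 1.6242069
SGR = 1.6242069 / 42 * 100 = 3.86716 %/day

3.86716 %/day


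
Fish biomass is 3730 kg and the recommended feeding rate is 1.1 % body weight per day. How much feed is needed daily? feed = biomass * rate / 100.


Feeding rate fraction = 1.1% / 100 = 0.011
Daily feed = 3730 kg * 0.011 = 41.03 kg/day

41.03 kg/day


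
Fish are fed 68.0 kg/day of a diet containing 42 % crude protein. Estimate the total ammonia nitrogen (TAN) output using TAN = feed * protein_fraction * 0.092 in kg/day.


Protein in feed = 68.0 * 42/100 = 28.56 kg/day
TAN = protein * 0.092 = 28.56 * 0.092 = 2.62752 kg/day

2.62752 kg/day


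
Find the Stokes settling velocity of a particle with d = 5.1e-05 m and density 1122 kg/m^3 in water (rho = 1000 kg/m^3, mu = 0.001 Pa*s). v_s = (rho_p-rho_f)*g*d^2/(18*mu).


Density difference: rho_p - rho_f = 1122 - 1000 = 122 kg/m^3
d^2 = (5.1e-05)^2 = 2.601e-09 m^2
Numerator = (rho_p - rho_f) * g * d^2 = 122 * 9.81 * 2.601e-09 = 3.1129288e-06
Denominator = 18 * mu = 18 * 0.001 = 0.018
v_s = 3.1129288e-06 / 0.018 = 1.7294e-04 m/s
Check: Re = rho_f * v_s * d / mu = 1000 * 1.7294e-04 * 5.1e-05 / 0.001 = 0.00882 < 1, so Stokes' law applies.

1.7294e-04 m/s


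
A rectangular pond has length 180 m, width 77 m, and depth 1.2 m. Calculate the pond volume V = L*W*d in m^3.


Base area = L * W = 180 * 77 = 13860 m^2
Volume = area * depth = 13860 * 1.2 = 16632 m^3

16632 m^3


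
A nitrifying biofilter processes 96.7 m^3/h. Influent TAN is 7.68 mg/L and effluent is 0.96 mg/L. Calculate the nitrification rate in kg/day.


Concentration drop: TAN_in - TAN_out = 7.68 - 0.96 = 6.72 mg/L
Hourly TAN removed = Q * dTAN = 96.7 m^3/h * 6.72 mg/L = 649.824 g/h  (m^3/h * mg/L = g/h)
Daily TAN removed = 649.824 * 24 = 15595.776 g/day
Convert to kg/day: 15595.776 / 1000 = 15.595776 kg/day

15.595776 kg/day
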